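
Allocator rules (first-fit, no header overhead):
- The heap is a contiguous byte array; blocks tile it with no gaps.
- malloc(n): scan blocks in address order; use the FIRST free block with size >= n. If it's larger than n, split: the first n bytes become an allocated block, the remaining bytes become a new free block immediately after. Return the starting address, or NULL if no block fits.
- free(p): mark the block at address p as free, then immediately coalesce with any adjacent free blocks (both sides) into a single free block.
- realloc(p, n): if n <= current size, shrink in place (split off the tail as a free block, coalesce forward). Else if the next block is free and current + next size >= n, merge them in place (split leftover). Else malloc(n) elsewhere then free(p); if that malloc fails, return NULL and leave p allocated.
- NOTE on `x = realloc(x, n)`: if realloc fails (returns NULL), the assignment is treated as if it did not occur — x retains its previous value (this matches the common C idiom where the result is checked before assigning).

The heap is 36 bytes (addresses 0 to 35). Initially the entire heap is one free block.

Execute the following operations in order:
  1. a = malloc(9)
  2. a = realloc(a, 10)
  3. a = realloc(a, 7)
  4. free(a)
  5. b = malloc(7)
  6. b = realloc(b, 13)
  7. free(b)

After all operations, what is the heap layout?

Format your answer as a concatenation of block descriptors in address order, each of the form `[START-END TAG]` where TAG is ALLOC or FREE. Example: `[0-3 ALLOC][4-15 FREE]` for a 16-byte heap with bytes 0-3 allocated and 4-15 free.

Answer: [0-35 FREE]

Derivation:
Op 1: a = malloc(9) -> a = 0; heap: [0-8 ALLOC][9-35 FREE]
Op 2: a = realloc(a, 10) -> a = 0; heap: [0-9 ALLOC][10-35 FREE]
Op 3: a = realloc(a, 7) -> a = 0; heap: [0-6 ALLOC][7-35 FREE]
Op 4: free(a) -> (freed a); heap: [0-35 FREE]
Op 5: b = malloc(7) -> b = 0; heap: [0-6 ALLOC][7-35 FREE]
Op 6: b = realloc(b, 13) -> b = 0; heap: [0-12 ALLOC][13-35 FREE]
Op 7: free(b) -> (freed b); heap: [0-35 FREE]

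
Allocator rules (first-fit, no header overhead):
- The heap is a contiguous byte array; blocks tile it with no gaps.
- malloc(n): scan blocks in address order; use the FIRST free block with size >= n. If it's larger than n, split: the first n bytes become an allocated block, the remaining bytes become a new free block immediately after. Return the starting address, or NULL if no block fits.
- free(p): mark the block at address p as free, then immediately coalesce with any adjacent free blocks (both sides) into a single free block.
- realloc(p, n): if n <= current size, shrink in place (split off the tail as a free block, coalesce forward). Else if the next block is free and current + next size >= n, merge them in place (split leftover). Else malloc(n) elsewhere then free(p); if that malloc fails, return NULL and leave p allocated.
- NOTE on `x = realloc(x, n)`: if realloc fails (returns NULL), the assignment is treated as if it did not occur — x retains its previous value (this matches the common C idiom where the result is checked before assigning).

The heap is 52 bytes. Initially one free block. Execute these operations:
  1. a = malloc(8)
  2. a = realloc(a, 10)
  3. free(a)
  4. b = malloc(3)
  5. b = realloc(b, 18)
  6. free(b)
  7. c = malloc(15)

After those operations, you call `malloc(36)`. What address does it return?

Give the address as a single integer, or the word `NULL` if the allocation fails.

Answer: 15

Derivation:
Op 1: a = malloc(8) -> a = 0; heap: [0-7 ALLOC][8-51 FREE]
Op 2: a = realloc(a, 10) -> a = 0; heap: [0-9 ALLOC][10-51 FREE]
Op 3: free(a) -> (freed a); heap: [0-51 FREE]
Op 4: b = malloc(3) -> b = 0; heap: [0-2 ALLOC][3-51 FREE]
Op 5: b = realloc(b, 18) -> b = 0; heap: [0-17 ALLOC][18-51 FREE]
Op 6: free(b) -> (freed b); heap: [0-51 FREE]
Op 7: c = malloc(15) -> c = 0; heap: [0-14 ALLOC][15-51 FREE]
malloc(36): first-fit scan over [0-14 ALLOC][15-51 FREE] -> 15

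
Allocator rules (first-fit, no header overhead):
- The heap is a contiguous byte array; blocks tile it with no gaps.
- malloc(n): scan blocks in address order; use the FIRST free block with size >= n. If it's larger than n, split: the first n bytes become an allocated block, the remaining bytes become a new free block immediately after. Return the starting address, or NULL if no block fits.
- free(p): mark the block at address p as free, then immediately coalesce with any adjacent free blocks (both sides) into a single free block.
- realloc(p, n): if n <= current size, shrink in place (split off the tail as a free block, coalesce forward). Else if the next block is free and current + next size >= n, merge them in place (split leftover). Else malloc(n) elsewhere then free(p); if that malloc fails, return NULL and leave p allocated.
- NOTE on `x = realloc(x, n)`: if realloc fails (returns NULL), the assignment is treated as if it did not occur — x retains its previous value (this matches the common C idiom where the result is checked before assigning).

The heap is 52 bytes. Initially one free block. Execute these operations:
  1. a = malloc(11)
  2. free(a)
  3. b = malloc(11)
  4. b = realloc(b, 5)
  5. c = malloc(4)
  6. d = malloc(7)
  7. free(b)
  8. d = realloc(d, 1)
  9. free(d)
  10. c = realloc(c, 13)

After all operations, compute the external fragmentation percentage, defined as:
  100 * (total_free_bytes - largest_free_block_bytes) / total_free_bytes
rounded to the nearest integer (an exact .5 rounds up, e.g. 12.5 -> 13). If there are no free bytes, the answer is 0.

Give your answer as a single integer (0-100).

Answer: 13

Derivation:
Op 1: a = malloc(11) -> a = 0; heap: [0-10 ALLOC][11-51 FREE]
Op 2: free(a) -> (freed a); heap: [0-51 FREE]
Op 3: b = malloc(11) -> b = 0; heap: [0-10 ALLOC][11-51 FREE]
Op 4: b = realloc(b, 5) -> b = 0; heap: [0-4 ALLOC][5-51 FREE]
Op 5: c = malloc(4) -> c = 5; heap: [0-4 ALLOC][5-8 ALLOC][9-51 FREE]
Op 6: d = malloc(7) -> d = 9; heap: [0-4 ALLOC][5-8 ALLOC][9-15 ALLOC][16-51 FREE]
Op 7: free(b) -> (freed b); heap: [0-4 FREE][5-8 ALLOC][9-15 ALLOC][16-51 FREE]
Op 8: d = realloc(d, 1) -> d = 9; heap: [0-4 FREE][5-8 ALLOC][9-9 ALLOC][10-51 FREE]
Op 9: free(d) -> (freed d); heap: [0-4 FREE][5-8 ALLOC][9-51 FREE]
Op 10: c = realloc(c, 13) -> c = 5; heap: [0-4 FREE][5-17 ALLOC][18-51 FREE]
Free blocks: [5 34] total_free=39 largest=34 -> 100*(39-34)/39 = 500/39 ≈ 12.821 -> rounds to 13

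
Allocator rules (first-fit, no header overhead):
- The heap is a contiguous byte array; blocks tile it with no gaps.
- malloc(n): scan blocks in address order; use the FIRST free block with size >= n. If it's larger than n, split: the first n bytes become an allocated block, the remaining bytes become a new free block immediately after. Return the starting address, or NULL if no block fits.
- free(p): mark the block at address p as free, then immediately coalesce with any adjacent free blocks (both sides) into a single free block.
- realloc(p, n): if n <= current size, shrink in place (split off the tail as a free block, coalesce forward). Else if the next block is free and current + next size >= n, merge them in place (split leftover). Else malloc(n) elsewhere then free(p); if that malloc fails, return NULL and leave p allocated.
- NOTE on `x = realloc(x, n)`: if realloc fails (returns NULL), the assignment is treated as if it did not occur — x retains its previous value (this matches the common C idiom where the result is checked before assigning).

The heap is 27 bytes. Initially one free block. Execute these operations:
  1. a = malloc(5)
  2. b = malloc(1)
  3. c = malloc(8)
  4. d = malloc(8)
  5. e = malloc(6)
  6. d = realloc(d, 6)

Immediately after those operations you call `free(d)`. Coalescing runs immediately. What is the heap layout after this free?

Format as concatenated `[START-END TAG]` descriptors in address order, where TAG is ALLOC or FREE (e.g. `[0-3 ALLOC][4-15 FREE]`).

Op 1: a = malloc(5) -> a = 0; heap: [0-4 ALLOC][5-26 FREE]
Op 2: b = malloc(1) -> b = 5; heap: [0-4 ALLOC][5-5 ALLOC][6-26 FREE]
Op 3: c = malloc(8) -> c = 6; heap: [0-4 ALLOC][5-5 ALLOC][6-13 ALLOC][14-26 FREE]
Op 4: d = malloc(8) -> d = 14; heap: [0-4 ALLOC][5-5 ALLOC][6-13 ALLOC][14-21 ALLOC][22-26 FREE]
Op 5: e = malloc(6) -> e = NULL; heap: [0-4 ALLOC][5-5 ALLOC][6-13 ALLOC][14-21 ALLOC][22-26 FREE]
Op 6: d = realloc(d, 6) -> d = 14; heap: [0-4 ALLOC][5-5 ALLOC][6-13 ALLOC][14-19 ALLOC][20-26 FREE]
free(d): d = 14 -> block [14-19 ALLOC]; mark free, coalesce with adjacent free neighbors -> [0-4 ALLOC][5-5 ALLOC][6-13 ALLOC][14-26 FREE]

Answer: [0-4 ALLOC][5-5 ALLOC][6-13 ALLOC][14-26 FREE]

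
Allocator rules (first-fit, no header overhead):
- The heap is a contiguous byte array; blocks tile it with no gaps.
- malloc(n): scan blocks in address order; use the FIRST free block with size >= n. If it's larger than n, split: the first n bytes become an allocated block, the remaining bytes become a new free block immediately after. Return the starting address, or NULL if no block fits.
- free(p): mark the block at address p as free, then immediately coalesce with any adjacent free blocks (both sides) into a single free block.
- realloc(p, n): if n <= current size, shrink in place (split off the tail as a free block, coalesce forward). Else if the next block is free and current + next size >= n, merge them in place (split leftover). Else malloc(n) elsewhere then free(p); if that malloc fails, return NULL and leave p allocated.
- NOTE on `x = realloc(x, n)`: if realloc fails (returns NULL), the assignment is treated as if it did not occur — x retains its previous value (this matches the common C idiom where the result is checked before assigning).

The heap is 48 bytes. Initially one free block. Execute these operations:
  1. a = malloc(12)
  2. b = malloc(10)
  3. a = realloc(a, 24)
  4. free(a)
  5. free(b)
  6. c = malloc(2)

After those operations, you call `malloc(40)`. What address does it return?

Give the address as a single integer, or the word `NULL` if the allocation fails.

Op 1: a = malloc(12) -> a = 0; heap: [0-11 ALLOC][12-47 FREE]
Op 2: b = malloc(10) -> b = 12; heap: [0-11 ALLOC][12-21 ALLOC][22-47 FREE]
Op 3: a = realloc(a, 24) -> a = 22; heap: [0-11 FREE][12-21 ALLOC][22-45 ALLOC][46-47 FREE]
Op 4: free(a) -> (freed a); heap: [0-11 FREE][12-21 ALLOC][22-47 FREE]
Op 5: free(b) -> (freed b); heap: [0-47 FREE]
Op 6: c = malloc(2) -> c = 0; heap: [0-1 ALLOC][2-47 FREE]
malloc(40): first-fit scan over [0-1 ALLOC][2-47 FREE] -> 2

Answer: 2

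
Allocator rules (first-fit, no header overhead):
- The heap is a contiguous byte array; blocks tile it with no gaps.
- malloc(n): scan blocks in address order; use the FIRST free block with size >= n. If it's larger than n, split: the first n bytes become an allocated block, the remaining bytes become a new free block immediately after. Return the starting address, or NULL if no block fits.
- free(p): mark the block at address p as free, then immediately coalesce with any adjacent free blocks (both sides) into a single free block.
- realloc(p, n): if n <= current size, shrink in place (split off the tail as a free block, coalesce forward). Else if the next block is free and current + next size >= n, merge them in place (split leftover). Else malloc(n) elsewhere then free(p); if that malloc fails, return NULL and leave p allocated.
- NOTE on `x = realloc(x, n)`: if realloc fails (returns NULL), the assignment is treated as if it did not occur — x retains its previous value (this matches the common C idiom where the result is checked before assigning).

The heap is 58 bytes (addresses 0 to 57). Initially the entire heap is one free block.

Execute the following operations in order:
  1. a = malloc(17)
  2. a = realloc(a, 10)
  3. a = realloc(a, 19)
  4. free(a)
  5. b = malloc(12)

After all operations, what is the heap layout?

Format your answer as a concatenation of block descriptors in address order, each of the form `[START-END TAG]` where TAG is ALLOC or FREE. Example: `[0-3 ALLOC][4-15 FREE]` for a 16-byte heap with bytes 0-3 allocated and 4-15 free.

Answer: [0-11 ALLOC][12-57 FREE]

Derivation:
Op 1: a = malloc(17) -> a = 0; heap: [0-16 ALLOC][17-57 FREE]
Op 2: a = realloc(a, 10) -> a = 0; heap: [0-9 ALLOC][10-57 FREE]
Op 3: a = realloc(a, 19) -> a = 0; heap: [0-18 ALLOC][19-57 FREE]
Op 4: free(a) -> (freed a); heap: [0-57 FREE]
Op 5: b = malloc(12) -> b = 0; heap: [0-11 ALLOC][12-57 FREE]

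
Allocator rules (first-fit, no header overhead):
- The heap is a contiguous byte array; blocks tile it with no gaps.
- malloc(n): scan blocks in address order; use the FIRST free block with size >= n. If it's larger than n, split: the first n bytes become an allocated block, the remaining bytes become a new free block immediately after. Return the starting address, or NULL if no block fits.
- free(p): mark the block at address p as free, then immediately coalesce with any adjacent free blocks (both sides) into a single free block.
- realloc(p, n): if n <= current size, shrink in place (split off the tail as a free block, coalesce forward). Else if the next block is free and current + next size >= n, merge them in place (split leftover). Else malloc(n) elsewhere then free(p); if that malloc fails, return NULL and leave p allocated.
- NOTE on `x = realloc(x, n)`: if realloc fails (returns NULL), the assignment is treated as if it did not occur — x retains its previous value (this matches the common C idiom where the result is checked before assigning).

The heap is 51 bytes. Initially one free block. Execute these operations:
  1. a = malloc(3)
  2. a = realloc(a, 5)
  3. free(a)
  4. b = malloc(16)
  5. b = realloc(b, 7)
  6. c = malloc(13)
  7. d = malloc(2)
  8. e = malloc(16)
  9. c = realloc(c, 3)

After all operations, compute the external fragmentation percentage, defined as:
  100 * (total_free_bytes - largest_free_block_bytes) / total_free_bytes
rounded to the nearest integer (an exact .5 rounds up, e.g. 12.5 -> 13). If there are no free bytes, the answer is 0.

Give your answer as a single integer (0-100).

Op 1: a = malloc(3) -> a = 0; heap: [0-2 ALLOC][3-50 FREE]
Op 2: a = realloc(a, 5) -> a = 0; heap: [0-4 ALLOC][5-50 FREE]
Op 3: free(a) -> (freed a); heap: [0-50 FREE]
Op 4: b = malloc(16) -> b = 0; heap: [0-15 ALLOC][16-50 FREE]
Op 5: b = realloc(b, 7) -> b = 0; heap: [0-6 ALLOC][7-50 FREE]
Op 6: c = malloc(13) -> c = 7; heap: [0-6 ALLOC][7-19 ALLOC][20-50 FREE]
Op 7: d = malloc(2) -> d = 20; heap: [0-6 ALLOC][7-19 ALLOC][20-21 ALLOC][22-50 FREE]
Op 8: e = malloc(16) -> e = 22; heap: [0-6 ALLOC][7-19 ALLOC][20-21 ALLOC][22-37 ALLOC][38-50 FREE]
Op 9: c = realloc(c, 3) -> c = 7; heap: [0-6 ALLOC][7-9 ALLOC][10-19 FREE][20-21 ALLOC][22-37 ALLOC][38-50 FREE]
Free blocks: [10 13] total_free=23 largest=13 -> 100*(23-13)/23 = 1000/23 ≈ 43.478 -> rounds to 43

Answer: 43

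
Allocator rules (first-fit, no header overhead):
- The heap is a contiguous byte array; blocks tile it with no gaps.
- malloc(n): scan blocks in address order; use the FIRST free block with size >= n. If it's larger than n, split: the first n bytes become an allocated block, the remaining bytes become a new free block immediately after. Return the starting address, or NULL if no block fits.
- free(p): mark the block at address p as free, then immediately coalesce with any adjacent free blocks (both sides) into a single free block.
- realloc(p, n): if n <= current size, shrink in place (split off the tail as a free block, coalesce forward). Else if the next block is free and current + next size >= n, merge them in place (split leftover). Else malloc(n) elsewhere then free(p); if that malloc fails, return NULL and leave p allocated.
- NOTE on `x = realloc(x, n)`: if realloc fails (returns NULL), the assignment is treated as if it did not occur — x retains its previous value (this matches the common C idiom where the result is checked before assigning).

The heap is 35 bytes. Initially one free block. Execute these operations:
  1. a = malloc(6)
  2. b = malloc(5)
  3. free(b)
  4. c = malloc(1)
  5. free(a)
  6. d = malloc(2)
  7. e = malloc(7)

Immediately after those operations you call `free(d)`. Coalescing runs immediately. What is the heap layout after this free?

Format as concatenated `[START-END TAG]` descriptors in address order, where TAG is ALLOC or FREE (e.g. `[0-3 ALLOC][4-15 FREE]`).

Op 1: a = malloc(6) -> a = 0; heap: [0-5 ALLOC][6-34 FREE]
Op 2: b = malloc(5) -> b = 6; heap: [0-5 ALLOC][6-10 ALLOC][11-34 FREE]
Op 3: free(b) -> (freed b); heap: [0-5 ALLOC][6-34 FREE]
Op 4: c = malloc(1) -> c = 6; heap: [0-5 ALLOC][6-6 ALLOC][7-34 FREE]
Op 5: free(a) -> (freed a); heap: [0-5 FREE][6-6 ALLOC][7-34 FREE]
Op 6: d = malloc(2) -> d = 0; heap: [0-1 ALLOC][2-5 FREE][6-6 ALLOC][7-34 FREE]
Op 7: e = malloc(7) -> e = 7; heap: [0-1 ALLOC][2-5 FREE][6-6 ALLOC][7-13 ALLOC][14-34 FREE]
free(d): d = 0 -> block [0-1 ALLOC]; mark free, coalesce with adjacent free neighbors -> [0-5 FREE][6-6 ALLOC][7-13 ALLOC][14-34 FREE]

Answer: [0-5 FREE][6-6 ALLOC][7-13 ALLOC][14-34 FREE]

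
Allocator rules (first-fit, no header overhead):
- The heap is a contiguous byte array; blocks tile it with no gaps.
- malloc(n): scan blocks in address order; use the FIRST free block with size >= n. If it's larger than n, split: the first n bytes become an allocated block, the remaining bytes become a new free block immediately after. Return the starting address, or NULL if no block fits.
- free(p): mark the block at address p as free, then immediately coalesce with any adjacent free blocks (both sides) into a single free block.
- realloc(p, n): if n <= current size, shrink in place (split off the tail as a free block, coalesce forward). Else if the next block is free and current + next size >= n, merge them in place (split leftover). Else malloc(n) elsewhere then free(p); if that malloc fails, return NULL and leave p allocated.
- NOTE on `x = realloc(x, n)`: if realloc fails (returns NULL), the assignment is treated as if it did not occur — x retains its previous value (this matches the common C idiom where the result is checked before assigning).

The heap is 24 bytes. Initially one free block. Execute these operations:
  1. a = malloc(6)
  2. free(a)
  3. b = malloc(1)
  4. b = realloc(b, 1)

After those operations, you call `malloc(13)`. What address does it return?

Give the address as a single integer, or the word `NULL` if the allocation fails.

Answer: 1

Derivation:
Op 1: a = malloc(6) -> a = 0; heap: [0-5 ALLOC][6-23 FREE]
Op 2: free(a) -> (freed a); heap: [0-23 FREE]
Op 3: b = malloc(1) -> b = 0; heap: [0-0 ALLOC][1-23 FREE]
Op 4: b = realloc(b, 1) -> b = 0; heap: [0-0 ALLOC][1-23 FREE]
malloc(13): first-fit scan over [0-0 ALLOC][1-23 FREE] -> 1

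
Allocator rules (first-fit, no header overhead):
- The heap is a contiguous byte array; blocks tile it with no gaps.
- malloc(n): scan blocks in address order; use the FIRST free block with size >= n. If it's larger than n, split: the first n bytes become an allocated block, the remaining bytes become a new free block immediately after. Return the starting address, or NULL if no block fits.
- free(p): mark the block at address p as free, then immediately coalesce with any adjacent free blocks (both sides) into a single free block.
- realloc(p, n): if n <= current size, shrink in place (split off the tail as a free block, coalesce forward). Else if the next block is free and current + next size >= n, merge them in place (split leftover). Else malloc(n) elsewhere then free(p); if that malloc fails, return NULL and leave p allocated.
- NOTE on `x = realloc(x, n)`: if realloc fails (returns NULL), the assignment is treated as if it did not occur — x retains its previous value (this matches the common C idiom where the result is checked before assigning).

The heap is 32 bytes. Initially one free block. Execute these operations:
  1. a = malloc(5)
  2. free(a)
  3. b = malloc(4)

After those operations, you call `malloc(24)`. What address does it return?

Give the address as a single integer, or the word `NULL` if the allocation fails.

Answer: 4

Derivation:
Op 1: a = malloc(5) -> a = 0; heap: [0-4 ALLOC][5-31 FREE]
Op 2: free(a) -> (freed a); heap: [0-31 FREE]
Op 3: b = malloc(4) -> b = 0; heap: [0-3 ALLOC][4-31 FREE]
malloc(24): first-fit scan over [0-3 ALLOC][4-31 FREE] -> 4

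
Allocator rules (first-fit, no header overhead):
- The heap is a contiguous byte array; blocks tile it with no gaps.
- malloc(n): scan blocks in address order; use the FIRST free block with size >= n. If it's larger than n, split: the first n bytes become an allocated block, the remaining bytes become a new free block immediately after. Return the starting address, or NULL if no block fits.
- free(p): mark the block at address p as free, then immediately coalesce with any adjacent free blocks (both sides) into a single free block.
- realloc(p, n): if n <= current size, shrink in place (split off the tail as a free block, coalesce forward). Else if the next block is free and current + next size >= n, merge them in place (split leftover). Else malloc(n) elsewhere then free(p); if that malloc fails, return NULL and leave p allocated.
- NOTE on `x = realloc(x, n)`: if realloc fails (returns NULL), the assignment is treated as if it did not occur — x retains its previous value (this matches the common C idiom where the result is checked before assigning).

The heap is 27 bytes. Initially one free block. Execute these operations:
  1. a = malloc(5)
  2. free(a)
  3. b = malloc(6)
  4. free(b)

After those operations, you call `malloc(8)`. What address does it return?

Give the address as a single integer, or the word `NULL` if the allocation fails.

Answer: 0

Derivation:
Op 1: a = malloc(5) -> a = 0; heap: [0-4 ALLOC][5-26 FREE]
Op 2: free(a) -> (freed a); heap: [0-26 FREE]
Op 3: b = malloc(6) -> b = 0; heap: [0-5 ALLOC][6-26 FREE]
Op 4: free(b) -> (freed b); heap: [0-26 FREE]
malloc(8): first-fit scan over [0-26 FREE] -> 0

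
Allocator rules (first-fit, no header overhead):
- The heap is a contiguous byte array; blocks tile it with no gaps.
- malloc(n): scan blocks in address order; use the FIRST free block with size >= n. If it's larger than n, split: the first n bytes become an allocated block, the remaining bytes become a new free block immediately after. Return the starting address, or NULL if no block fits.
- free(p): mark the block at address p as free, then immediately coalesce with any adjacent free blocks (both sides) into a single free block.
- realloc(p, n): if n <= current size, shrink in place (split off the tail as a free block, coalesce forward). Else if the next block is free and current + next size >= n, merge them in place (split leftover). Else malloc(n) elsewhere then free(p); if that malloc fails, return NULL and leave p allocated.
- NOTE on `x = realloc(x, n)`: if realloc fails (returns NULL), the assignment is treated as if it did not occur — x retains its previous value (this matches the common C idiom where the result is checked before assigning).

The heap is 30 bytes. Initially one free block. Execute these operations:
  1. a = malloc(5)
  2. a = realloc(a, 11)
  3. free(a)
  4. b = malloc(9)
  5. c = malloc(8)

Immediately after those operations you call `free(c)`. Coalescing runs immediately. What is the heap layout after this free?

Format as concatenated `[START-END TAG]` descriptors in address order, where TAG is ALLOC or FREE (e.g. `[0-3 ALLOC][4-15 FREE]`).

Op 1: a = malloc(5) -> a = 0; heap: [0-4 ALLOC][5-29 FREE]
Op 2: a = realloc(a, 11) -> a = 0; heap: [0-10 ALLOC][11-29 FREE]
Op 3: free(a) -> (freed a); heap: [0-29 FREE]
Op 4: b = malloc(9) -> b = 0; heap: [0-8 ALLOC][9-29 FREE]
Op 5: c = malloc(8) -> c = 9; heap: [0-8 ALLOC][9-16 ALLOC][17-29 FREE]
free(c): c = 9 -> block [9-16 ALLOC]; mark free, coalesce with adjacent free neighbors -> [0-8 ALLOC][9-29 FREE]

Answer: [0-8 ALLOC][9-29 FREE]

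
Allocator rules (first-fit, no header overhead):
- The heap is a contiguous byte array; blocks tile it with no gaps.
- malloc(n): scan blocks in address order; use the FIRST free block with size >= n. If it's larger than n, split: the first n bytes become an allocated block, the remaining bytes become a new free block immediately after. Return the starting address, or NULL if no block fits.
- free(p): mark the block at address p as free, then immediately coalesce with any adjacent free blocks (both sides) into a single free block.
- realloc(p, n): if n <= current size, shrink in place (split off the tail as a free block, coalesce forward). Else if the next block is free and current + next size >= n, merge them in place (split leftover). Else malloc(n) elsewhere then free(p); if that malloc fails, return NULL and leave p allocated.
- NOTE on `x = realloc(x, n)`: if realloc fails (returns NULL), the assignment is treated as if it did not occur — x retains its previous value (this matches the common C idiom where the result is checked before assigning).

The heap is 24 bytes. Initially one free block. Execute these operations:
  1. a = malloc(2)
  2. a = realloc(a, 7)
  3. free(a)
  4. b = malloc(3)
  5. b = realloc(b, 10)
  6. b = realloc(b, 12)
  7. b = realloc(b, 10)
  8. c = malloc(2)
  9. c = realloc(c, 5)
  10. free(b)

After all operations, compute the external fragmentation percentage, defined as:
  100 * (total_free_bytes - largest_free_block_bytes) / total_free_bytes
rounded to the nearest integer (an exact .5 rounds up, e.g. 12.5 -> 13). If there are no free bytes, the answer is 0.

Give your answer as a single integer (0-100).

Op 1: a = malloc(2) -> a = 0; heap: [0-1 ALLOC][2-23 FREE]
Op 2: a = realloc(a, 7) -> a = 0; heap: [0-6 ALLOC][7-23 FREE]
Op 3: free(a) -> (freed a); heap: [0-23 FREE]
Op 4: b = malloc(3) -> b = 0; heap: [0-2 ALLOC][3-23 FREE]
Op 5: b = realloc(b, 10) -> b = 0; heap: [0-9 ALLOC][10-23 FREE]
Op 6: b = realloc(b, 12) -> b = 0; heap: [0-11 ALLOC][12-23 FREE]
Op 7: b = realloc(b, 10) -> b = 0; heap: [0-9 ALLOC][10-23 FREE]
Op 8: c = malloc(2) -> c = 10; heap: [0-9 ALLOC][10-11 ALLOC][12-23 FREE]
Op 9: c = realloc(c, 5) -> c = 10; heap: [0-9 ALLOC][10-14 ALLOC][15-23 FREE]
Op 10: free(b) -> (freed b); heap: [0-9 FREE][10-14 ALLOC][15-23 FREE]
Free blocks: [10 9] total_free=19 largest=10 -> 100*(19-10)/19 = 900/19 ≈ 47.368 -> rounds to 47

Answer: 47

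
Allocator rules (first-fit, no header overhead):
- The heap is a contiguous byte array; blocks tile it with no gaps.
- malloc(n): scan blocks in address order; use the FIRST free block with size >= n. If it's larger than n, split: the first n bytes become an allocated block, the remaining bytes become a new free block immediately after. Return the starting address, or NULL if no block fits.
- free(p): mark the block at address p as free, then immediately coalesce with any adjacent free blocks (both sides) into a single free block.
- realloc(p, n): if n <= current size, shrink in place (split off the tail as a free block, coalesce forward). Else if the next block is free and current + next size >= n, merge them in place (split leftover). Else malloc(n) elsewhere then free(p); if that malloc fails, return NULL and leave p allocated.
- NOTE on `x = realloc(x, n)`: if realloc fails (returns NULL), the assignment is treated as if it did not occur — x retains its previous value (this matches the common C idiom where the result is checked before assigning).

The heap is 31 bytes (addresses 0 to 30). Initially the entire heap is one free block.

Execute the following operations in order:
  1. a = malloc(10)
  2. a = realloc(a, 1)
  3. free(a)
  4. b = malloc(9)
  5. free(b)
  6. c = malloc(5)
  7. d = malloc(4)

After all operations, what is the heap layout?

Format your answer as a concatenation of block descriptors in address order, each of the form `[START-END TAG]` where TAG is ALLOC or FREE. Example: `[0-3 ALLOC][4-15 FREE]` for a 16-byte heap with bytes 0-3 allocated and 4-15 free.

Op 1: a = malloc(10) -> a = 0; heap: [0-9 ALLOC][10-30 FREE]
Op 2: a = realloc(a, 1) -> a = 0; heap: [0-0 ALLOC][1-30 FREE]
Op 3: free(a) -> (freed a); heap: [0-30 FREE]
Op 4: b = malloc(9) -> b = 0; heap: [0-8 ALLOC][9-30 FREE]
Op 5: free(b) -> (freed b); heap: [0-30 FREE]
Op 6: c = malloc(5) -> c = 0; heap: [0-4 ALLOC][5-30 FREE]
Op 7: d = malloc(4) -> d = 5; heap: [0-4 ALLOC][5-8 ALLOC][9-30 FREE]

Answer: [0-4 ALLOC][5-8 ALLOC][9-30 FREE]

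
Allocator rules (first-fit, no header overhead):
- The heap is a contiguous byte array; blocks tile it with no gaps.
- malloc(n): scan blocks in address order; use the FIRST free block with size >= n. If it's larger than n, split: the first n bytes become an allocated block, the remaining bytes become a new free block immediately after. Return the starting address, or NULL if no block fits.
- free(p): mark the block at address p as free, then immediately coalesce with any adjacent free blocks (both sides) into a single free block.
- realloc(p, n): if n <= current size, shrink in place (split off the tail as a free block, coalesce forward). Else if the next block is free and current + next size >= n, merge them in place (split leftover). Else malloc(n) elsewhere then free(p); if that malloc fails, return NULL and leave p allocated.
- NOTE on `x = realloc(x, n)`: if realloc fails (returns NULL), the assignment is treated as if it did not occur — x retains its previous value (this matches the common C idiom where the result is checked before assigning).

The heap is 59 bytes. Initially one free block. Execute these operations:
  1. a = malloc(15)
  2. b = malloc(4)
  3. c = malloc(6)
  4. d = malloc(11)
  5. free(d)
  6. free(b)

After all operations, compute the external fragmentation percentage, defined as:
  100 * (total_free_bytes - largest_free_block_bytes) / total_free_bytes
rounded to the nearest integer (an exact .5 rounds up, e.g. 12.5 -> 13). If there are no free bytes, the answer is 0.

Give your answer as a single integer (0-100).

Op 1: a = malloc(15) -> a = 0; heap: [0-14 ALLOC][15-58 FREE]
Op 2: b = malloc(4) -> b = 15; heap: [0-14 ALLOC][15-18 ALLOC][19-58 FREE]
Op 3: c = malloc(6) -> c = 19; heap: [0-14 ALLOC][15-18 ALLOC][19-24 ALLOC][25-58 FREE]
Op 4: d = malloc(11) -> d = 25; heap: [0-14 ALLOC][15-18 ALLOC][19-24 ALLOC][25-35 ALLOC][36-58 FREE]
Op 5: free(d) -> (freed d); heap: [0-14 ALLOC][15-18 ALLOC][19-24 ALLOC][25-58 FREE]
Op 6: free(b) -> (freed b); heap: [0-14 ALLOC][15-18 FREE][19-24 ALLOC][25-58 FREE]
Free blocks: [4 34] total_free=38 largest=34 -> 100*(38-34)/38 = 400/38 ≈ 10.526 -> rounds to 11

Answer: 11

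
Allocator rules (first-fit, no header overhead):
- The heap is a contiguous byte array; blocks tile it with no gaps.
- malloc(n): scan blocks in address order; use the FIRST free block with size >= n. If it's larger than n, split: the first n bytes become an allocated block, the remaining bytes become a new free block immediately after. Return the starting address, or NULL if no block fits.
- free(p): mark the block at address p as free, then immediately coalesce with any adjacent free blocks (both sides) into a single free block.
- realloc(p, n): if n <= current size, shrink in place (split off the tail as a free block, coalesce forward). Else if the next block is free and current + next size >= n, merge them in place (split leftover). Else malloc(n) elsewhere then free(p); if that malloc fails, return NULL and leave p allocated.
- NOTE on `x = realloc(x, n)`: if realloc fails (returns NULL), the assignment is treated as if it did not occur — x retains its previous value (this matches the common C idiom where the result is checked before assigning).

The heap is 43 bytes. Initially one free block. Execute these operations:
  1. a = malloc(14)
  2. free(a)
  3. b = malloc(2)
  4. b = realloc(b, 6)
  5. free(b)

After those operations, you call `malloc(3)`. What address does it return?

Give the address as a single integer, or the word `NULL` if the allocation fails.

Op 1: a = malloc(14) -> a = 0; heap: [0-13 ALLOC][14-42 FREE]
Op 2: free(a) -> (freed a); heap: [0-42 FREE]
Op 3: b = malloc(2) -> b = 0; heap: [0-1 ALLOC][2-42 FREE]
Op 4: b = realloc(b, 6) -> b = 0; heap: [0-5 ALLOC][6-42 FREE]
Op 5: free(b) -> (freed b); heap: [0-42 FREE]
malloc(3): first-fit scan over [0-42 FREE] -> 0

Answer: 0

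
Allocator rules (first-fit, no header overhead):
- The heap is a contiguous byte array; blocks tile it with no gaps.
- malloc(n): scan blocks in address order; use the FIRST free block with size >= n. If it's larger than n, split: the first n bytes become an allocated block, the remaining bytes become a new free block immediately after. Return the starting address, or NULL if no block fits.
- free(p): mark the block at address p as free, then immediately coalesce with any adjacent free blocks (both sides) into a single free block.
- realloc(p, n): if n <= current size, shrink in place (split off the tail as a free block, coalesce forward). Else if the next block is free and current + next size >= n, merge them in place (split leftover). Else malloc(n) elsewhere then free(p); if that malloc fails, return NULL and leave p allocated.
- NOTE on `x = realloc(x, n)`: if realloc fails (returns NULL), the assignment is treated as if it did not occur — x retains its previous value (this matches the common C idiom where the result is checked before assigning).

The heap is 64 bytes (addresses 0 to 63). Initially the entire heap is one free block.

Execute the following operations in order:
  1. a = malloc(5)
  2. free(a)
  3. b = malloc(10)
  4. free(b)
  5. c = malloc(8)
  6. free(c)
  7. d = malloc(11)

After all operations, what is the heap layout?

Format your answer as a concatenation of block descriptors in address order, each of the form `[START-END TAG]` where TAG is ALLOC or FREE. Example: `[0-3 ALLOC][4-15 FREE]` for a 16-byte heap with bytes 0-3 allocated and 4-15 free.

Answer: [0-10 ALLOC][11-63 FREE]

Derivation:
Op 1: a = malloc(5) -> a = 0; heap: [0-4 ALLOC][5-63 FREE]
Op 2: free(a) -> (freed a); heap: [0-63 FREE]
Op 3: b = malloc(10) -> b = 0; heap: [0-9 ALLOC][10-63 FREE]
Op 4: free(b) -> (freed b); heap: [0-63 FREE]
Op 5: c = malloc(8) -> c = 0; heap: [0-7 ALLOC][8-63 FREE]
Op 6: free(c) -> (freed c); heap: [0-63 FREE]
Op 7: d = malloc(11) -> d = 0; heap: [0-10 ALLOC][11-63 FREE]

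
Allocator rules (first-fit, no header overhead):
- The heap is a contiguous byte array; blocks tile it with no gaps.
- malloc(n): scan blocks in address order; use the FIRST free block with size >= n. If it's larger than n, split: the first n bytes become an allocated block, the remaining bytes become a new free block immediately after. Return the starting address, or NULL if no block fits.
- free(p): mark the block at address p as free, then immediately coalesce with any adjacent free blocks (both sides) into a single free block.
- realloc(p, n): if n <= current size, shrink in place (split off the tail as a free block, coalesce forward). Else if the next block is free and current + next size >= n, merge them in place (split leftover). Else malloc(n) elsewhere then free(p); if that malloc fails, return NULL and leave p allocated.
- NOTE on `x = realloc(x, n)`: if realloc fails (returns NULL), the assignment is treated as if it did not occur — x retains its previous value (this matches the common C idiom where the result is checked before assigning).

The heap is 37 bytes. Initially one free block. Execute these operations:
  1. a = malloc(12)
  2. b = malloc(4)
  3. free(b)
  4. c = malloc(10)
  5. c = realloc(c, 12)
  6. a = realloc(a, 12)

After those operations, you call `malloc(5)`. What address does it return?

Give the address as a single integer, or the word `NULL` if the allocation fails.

Answer: 24

Derivation:
Op 1: a = malloc(12) -> a = 0; heap: [0-11 ALLOC][12-36 FREE]
Op 2: b = malloc(4) -> b = 12; heap: [0-11 ALLOC][12-15 ALLOC][16-36 FREE]
Op 3: free(b) -> (freed b); heap: [0-11 ALLOC][12-36 FREE]
Op 4: c = malloc(10) -> c = 12; heap: [0-11 ALLOC][12-21 ALLOC][22-36 FREE]
Op 5: c = realloc(c, 12) -> c = 12; heap: [0-11 ALLOC][12-23 ALLOC][24-36 FREE]
Op 6: a = realloc(a, 12) -> a = 0; heap: [0-11 ALLOC][12-23 ALLOC][24-36 FREE]
malloc(5): first-fit scan over [0-11 ALLOC][12-23 ALLOC][24-36 FREE] -> 24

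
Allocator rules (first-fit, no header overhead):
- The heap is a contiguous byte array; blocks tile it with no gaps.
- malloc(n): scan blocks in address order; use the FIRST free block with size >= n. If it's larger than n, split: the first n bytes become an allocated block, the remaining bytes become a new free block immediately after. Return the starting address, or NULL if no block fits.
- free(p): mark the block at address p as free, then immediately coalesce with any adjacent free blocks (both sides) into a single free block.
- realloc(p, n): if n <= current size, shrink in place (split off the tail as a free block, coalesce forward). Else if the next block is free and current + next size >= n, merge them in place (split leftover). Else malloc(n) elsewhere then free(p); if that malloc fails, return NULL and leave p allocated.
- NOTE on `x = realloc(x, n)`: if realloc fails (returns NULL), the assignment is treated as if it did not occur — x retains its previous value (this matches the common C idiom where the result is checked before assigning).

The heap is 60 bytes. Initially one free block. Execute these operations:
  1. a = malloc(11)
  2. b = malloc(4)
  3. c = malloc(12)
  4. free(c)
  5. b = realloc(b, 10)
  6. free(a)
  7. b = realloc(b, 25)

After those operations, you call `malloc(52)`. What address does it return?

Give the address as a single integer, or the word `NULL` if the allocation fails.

Op 1: a = malloc(11) -> a = 0; heap: [0-10 ALLOC][11-59 FREE]
Op 2: b = malloc(4) -> b = 11; heap: [0-10 ALLOC][11-14 ALLOC][15-59 FREE]
Op 3: c = malloc(12) -> c = 15; heap: [0-10 ALLOC][11-14 ALLOC][15-26 ALLOC][27-59 FREE]
Op 4: free(c) -> (freed c); heap: [0-10 ALLOC][11-14 ALLOC][15-59 FREE]
Op 5: b = realloc(b, 10) -> b = 11; heap: [0-10 ALLOC][11-20 ALLOC][21-59 FREE]
Op 6: free(a) -> (freed a); heap: [0-10 FREE][11-20 ALLOC][21-59 FREE]
Op 7: b = realloc(b, 25) -> b = 11; heap: [0-10 FREE][11-35 ALLOC][36-59 FREE]
malloc(52): first-fit scan over [0-10 FREE][11-35 ALLOC][36-59 FREE] -> NULL

Answer: NULL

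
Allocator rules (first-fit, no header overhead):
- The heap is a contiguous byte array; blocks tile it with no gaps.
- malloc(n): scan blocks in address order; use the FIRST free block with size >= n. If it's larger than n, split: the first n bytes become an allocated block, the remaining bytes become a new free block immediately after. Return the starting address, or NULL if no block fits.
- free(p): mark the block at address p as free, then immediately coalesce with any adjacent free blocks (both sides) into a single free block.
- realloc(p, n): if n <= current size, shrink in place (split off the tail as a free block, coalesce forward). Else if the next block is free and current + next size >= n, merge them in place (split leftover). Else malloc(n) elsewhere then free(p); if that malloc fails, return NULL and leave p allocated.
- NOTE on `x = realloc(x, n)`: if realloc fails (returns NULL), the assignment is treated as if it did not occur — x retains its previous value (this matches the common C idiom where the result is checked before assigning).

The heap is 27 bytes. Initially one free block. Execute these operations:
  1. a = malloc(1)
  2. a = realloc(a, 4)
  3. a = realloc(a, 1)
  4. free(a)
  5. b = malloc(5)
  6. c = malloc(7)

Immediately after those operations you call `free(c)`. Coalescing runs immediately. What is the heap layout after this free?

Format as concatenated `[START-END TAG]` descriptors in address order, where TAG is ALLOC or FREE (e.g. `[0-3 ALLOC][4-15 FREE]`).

Op 1: a = malloc(1) -> a = 0; heap: [0-0 ALLOC][1-26 FREE]
Op 2: a = realloc(a, 4) -> a = 0; heap: [0-3 ALLOC][4-26 FREE]
Op 3: a = realloc(a, 1) -> a = 0; heap: [0-0 ALLOC][1-26 FREE]
Op 4: free(a) -> (freed a); heap: [0-26 FREE]
Op 5: b = malloc(5) -> b = 0; heap: [0-4 ALLOC][5-26 FREE]
Op 6: c = malloc(7) -> c = 5; heap: [0-4 ALLOC][5-11 ALLOC][12-26 FREE]
free(c): c = 5 -> block [5-11 ALLOC]; mark free, coalesce with adjacent free neighbors -> [0-4 ALLOC][5-26 FREE]

Answer: [0-4 ALLOC][5-26 FREE]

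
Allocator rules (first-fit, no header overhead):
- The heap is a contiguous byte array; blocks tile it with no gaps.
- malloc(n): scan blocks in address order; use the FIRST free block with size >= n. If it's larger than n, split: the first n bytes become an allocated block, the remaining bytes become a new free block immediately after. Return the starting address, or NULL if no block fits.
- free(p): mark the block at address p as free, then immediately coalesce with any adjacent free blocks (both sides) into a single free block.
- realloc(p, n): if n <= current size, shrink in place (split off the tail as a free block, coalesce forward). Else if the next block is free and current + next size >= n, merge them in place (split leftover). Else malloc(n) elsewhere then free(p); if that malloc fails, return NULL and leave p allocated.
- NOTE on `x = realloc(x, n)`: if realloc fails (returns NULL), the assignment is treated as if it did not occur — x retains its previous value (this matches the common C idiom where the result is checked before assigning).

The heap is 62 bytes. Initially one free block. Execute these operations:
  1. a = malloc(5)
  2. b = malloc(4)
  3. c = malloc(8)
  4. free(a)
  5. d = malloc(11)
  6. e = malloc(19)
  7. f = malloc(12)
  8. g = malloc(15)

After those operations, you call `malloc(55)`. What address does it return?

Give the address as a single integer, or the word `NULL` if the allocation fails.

Op 1: a = malloc(5) -> a = 0; heap: [0-4 ALLOC][5-61 FREE]
Op 2: b = malloc(4) -> b = 5; heap: [0-4 ALLOC][5-8 ALLOC][9-61 FREE]
Op 3: c = malloc(8) -> c = 9; heap: [0-4 ALLOC][5-8 ALLOC][9-16 ALLOC][17-61 FREE]
Op 4: free(a) -> (freed a); heap: [0-4 FREE][5-8 ALLOC][9-16 ALLOC][17-61 FREE]
Op 5: d = malloc(11) -> d = 17; heap: [0-4 FREE][5-8 ALLOC][9-16 ALLOC][17-27 ALLOC][28-61 FREE]
Op 6: e = malloc(19) -> e = 28; heap: [0-4 FREE][5-8 ALLOC][9-16 ALLOC][17-27 ALLOC][28-46 ALLOC][47-61 FREE]
Op 7: f = malloc(12) -> f = 47; heap: [0-4 FREE][5-8 ALLOC][9-16 ALLOC][17-27 ALLOC][28-46 ALLOC][47-58 ALLOC][59-61 FREE]
Op 8: g = malloc(15) -> g = NULL; heap: [0-4 FREE][5-8 ALLOC][9-16 ALLOC][17-27 ALLOC][28-46 ALLOC][47-58 ALLOC][59-61 FREE]
malloc(55): first-fit scan over [0-4 FREE][5-8 ALLOC][9-16 ALLOC][17-27 ALLOC][28-46 ALLOC][47-58 ALLOC][59-61 FREE] -> NULL

Answer: NULL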